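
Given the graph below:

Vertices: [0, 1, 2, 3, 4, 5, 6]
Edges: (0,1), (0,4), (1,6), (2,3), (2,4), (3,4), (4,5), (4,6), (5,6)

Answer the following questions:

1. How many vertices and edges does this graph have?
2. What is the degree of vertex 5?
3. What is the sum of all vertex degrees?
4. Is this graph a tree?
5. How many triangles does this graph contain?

Count: 7 vertices, 9 edges.
Vertex 5 has neighbors [4, 6], degree = 2.
Handshaking lemma: 2 * 9 = 18.
A tree on 7 vertices has 6 edges. This graph has 9 edges (3 extra). Not a tree.
Number of triangles = 2.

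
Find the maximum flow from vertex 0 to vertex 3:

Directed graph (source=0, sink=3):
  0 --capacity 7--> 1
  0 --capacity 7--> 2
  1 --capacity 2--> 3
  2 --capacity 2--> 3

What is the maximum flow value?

Computing max flow:
  Flow on (0->1): 2/7
  Flow on (0->2): 2/7
  Flow on (1->3): 2/2
  Flow on (2->3): 2/2
Maximum flow = 4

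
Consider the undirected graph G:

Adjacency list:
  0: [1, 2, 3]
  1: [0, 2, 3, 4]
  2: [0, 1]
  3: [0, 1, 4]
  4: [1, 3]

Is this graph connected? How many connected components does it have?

Checking connectivity: the graph has 1 connected component(s).
All vertices are reachable from each other. The graph IS connected.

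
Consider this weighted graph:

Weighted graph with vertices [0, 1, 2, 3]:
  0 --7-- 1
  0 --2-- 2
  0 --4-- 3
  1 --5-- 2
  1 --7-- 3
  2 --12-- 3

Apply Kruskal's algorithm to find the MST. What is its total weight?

Applying Kruskal's algorithm (sort edges by weight, add if no cycle):
  Add (0,2) w=2
  Add (0,3) w=4
  Add (1,2) w=5
  Skip (0,1) w=7 (creates cycle)
  Skip (1,3) w=7 (creates cycle)
  Skip (2,3) w=12 (creates cycle)
MST weight = 11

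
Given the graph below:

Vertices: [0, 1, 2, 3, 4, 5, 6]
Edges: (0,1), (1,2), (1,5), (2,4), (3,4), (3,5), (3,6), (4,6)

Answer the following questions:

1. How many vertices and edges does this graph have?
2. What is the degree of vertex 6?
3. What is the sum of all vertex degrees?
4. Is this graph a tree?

Count: 7 vertices, 8 edges.
Vertex 6 has neighbors [3, 4], degree = 2.
Handshaking lemma: 2 * 8 = 16.
A tree on 7 vertices has 6 edges. This graph has 8 edges (2 extra). Not a tree.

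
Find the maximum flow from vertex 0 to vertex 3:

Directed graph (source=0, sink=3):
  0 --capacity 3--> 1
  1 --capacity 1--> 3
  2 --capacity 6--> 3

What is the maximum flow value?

Computing max flow:
  Flow on (0->1): 1/3
  Flow on (1->3): 1/1
Maximum flow = 1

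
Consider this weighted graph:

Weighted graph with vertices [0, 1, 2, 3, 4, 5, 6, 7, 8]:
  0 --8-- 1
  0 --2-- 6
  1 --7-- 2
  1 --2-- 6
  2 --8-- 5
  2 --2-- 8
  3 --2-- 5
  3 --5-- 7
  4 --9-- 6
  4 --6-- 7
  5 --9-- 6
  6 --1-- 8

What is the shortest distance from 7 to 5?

Using Dijkstra's algorithm from vertex 7:
Shortest path: 7 -> 3 -> 5
Total weight: 5 + 2 = 7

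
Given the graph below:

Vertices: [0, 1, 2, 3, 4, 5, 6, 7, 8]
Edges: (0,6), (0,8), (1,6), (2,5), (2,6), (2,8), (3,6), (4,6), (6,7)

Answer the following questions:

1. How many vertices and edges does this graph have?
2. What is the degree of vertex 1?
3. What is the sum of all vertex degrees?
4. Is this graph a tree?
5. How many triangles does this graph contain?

Count: 9 vertices, 9 edges.
Vertex 1 has neighbors [6], degree = 1.
Handshaking lemma: 2 * 9 = 18.
A tree on 9 vertices has 8 edges. This graph has 9 edges (1 extra). Not a tree.
Number of triangles = 0.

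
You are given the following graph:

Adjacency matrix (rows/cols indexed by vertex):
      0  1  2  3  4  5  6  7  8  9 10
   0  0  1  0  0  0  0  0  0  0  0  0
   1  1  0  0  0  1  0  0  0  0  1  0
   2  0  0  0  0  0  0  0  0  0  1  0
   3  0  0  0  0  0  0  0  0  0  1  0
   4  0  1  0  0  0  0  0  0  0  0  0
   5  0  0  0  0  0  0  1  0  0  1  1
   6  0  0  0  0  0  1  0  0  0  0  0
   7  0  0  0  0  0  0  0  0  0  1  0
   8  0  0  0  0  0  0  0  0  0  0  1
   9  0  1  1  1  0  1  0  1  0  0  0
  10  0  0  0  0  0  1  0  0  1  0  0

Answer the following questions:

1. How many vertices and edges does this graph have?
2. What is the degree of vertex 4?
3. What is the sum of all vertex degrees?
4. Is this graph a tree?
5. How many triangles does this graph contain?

Count: 11 vertices, 10 edges.
Vertex 4 has neighbors [1], degree = 1.
Handshaking lemma: 2 * 10 = 20.
A graph is a tree iff it is connected and has exactly n-1 edges. This graph is connected (all 11 vertices in one component) and has 11-1 = 10 edges. It is a tree.
Number of triangles = 0.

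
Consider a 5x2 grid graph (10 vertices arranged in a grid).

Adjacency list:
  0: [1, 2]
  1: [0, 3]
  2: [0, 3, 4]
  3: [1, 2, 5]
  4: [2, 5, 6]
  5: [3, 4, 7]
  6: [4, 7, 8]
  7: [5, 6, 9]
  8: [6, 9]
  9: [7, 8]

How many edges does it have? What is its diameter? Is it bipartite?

A 5x2 grid has 8 vertical edges and 5 horizontal edges.
Total edges = 8 + 5 = 13.
Diameter = (5-1) + (2-1) = 5 (corner to opposite corner).
Grid graphs are bipartite (checkerboard coloring).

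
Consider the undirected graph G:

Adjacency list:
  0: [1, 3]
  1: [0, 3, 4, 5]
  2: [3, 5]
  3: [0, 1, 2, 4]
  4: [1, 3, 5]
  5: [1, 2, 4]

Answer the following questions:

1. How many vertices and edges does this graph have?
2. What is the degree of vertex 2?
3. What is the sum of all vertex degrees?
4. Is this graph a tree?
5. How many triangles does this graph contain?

Count: 6 vertices, 9 edges.
Vertex 2 has neighbors [3, 5], degree = 2.
Handshaking lemma: 2 * 9 = 18.
A tree on 6 vertices has 5 edges. This graph has 9 edges (4 extra). Not a tree.
Number of triangles = 3.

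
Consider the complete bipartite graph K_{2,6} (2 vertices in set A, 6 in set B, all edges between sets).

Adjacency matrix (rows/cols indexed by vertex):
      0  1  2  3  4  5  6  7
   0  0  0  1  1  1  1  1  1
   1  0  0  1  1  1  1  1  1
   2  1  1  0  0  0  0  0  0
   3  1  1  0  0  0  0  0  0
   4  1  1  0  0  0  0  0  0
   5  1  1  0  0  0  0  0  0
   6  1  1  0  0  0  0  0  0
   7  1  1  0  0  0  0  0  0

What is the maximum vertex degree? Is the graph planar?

Set-A vertices have degree 6; set-B vertices have degree 2. Maximum degree = max(2,6) = 6.
min(2,6) <= 2, so K_{2,6} avoids a K_{3,3} subdivision and is planar.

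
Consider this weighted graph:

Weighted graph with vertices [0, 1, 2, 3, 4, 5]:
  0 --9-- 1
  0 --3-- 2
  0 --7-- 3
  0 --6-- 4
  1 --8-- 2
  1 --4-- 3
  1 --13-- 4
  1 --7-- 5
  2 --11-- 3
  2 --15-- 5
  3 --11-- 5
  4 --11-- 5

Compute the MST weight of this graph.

Applying Kruskal's algorithm (sort edges by weight, add if no cycle):
  Add (0,2) w=3
  Add (1,3) w=4
  Add (0,4) w=6
  Add (0,3) w=7
  Add (1,5) w=7
  Skip (1,2) w=8 (creates cycle)
  Skip (0,1) w=9 (creates cycle)
  Skip (2,3) w=11 (creates cycle)
  Skip (3,5) w=11 (creates cycle)
  Skip (4,5) w=11 (creates cycle)
  Skip (1,4) w=13 (creates cycle)
  Skip (2,5) w=15 (creates cycle)
MST weight = 27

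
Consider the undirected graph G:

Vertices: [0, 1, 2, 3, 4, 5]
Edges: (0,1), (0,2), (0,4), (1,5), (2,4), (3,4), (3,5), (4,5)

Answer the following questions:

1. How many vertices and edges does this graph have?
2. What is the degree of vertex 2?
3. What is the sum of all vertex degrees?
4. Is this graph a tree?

Count: 6 vertices, 8 edges.
Vertex 2 has neighbors [0, 4], degree = 2.
Handshaking lemma: 2 * 8 = 16.
A tree on 6 vertices has 5 edges. This graph has 8 edges (3 extra). Not a tree.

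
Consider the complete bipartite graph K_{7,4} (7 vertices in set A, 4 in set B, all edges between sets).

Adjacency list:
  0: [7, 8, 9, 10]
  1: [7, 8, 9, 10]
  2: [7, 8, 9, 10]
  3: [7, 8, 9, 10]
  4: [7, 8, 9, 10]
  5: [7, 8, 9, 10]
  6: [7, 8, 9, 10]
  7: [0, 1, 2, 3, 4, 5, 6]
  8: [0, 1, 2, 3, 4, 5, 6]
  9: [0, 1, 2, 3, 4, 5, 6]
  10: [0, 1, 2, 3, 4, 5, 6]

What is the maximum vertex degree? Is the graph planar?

Set-A vertices have degree 4; set-B vertices have degree 7. Maximum degree = max(7,4) = 7.
K_{7,4} contains K_{3,3} as a subgraph (since both sides have >= 3 vertices); by Kuratowski's theorem it is not planar.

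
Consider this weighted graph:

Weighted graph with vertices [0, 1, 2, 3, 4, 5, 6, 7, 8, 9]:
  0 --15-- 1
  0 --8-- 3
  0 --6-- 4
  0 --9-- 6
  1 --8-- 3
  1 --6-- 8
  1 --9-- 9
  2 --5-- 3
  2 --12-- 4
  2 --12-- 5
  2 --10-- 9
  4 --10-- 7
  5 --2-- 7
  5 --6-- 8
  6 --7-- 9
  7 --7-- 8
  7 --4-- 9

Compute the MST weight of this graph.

Applying Kruskal's algorithm (sort edges by weight, add if no cycle):
  Add (5,7) w=2
  Add (7,9) w=4
  Add (2,3) w=5
  Add (0,4) w=6
  Add (1,8) w=6
  Add (5,8) w=6
  Add (6,9) w=7
  Skip (7,8) w=7 (creates cycle)
  Add (0,3) w=8
  Add (1,3) w=8
  Skip (0,6) w=9 (creates cycle)
  Skip (1,9) w=9 (creates cycle)
  Skip (2,9) w=10 (creates cycle)
  Skip (4,7) w=10 (creates cycle)
  Skip (2,5) w=12 (creates cycle)
  Skip (2,4) w=12 (creates cycle)
  Skip (0,1) w=15 (creates cycle)
MST weight = 52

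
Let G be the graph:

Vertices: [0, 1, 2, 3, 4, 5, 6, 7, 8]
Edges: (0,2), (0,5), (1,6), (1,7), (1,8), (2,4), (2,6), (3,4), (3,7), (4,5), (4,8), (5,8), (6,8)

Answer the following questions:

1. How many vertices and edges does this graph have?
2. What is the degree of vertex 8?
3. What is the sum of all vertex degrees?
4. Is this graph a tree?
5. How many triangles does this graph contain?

Count: 9 vertices, 13 edges.
Vertex 8 has neighbors [1, 4, 5, 6], degree = 4.
Handshaking lemma: 2 * 13 = 26.
A tree on 9 vertices has 8 edges. This graph has 13 edges (5 extra). Not a tree.
Number of triangles = 2.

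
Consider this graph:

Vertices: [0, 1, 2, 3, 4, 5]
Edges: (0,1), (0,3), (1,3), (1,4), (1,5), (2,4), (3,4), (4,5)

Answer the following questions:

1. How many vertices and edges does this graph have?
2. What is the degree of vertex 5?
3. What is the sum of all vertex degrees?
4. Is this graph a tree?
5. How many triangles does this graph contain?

Count: 6 vertices, 8 edges.
Vertex 5 has neighbors [1, 4], degree = 2.
Handshaking lemma: 2 * 8 = 16.
A tree on 6 vertices has 5 edges. This graph has 8 edges (3 extra). Not a tree.
Number of triangles = 3.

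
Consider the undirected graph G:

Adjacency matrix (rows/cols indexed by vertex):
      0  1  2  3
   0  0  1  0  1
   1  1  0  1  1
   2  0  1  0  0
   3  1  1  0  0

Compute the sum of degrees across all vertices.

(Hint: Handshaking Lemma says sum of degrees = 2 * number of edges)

Count edges: 4 edges.
By Handshaking Lemma: sum of degrees = 2 * 4 = 8.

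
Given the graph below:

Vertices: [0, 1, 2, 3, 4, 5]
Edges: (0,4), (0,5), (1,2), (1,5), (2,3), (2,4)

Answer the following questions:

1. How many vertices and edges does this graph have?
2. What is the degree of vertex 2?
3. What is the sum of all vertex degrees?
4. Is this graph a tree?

Count: 6 vertices, 6 edges.
Vertex 2 has neighbors [1, 3, 4], degree = 3.
Handshaking lemma: 2 * 6 = 12.
A tree on 6 vertices has 5 edges. This graph has 6 edges (1 extra). Not a tree.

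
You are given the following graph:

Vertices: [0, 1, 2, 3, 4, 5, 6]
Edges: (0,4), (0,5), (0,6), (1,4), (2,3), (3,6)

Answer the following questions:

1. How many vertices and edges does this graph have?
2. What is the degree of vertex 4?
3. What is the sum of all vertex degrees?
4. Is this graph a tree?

Count: 7 vertices, 6 edges.
Vertex 4 has neighbors [0, 1], degree = 2.
Handshaking lemma: 2 * 6 = 12.
A graph is a tree iff it is connected and has exactly n-1 edges. This graph is connected (all 7 vertices in one component) and has 7-1 = 6 edges. It is a tree.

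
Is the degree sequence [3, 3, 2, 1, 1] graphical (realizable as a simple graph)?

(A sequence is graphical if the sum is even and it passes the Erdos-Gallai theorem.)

Sum of degrees = 10. Sum is even and passes Erdos-Gallai. The sequence IS graphical.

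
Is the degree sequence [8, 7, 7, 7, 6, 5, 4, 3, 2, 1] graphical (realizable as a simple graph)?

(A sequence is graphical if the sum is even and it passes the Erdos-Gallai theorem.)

Sum of degrees = 50. Sum is even and passes Erdos-Gallai. The sequence IS graphical.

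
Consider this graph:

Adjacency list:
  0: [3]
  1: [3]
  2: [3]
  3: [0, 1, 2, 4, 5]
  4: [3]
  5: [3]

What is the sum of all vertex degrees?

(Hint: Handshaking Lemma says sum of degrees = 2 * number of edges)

Count edges: 5 edges.
By Handshaking Lemma: sum of degrees = 2 * 5 = 10.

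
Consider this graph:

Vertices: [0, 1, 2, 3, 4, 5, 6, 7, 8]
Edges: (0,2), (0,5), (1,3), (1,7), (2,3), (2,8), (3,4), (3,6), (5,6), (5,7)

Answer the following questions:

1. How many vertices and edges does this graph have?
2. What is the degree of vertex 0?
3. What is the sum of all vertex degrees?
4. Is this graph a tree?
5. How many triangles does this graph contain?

Count: 9 vertices, 10 edges.
Vertex 0 has neighbors [2, 5], degree = 2.
Handshaking lemma: 2 * 10 = 20.
A tree on 9 vertices has 8 edges. This graph has 10 edges (2 extra). Not a tree.
Number of triangles = 0.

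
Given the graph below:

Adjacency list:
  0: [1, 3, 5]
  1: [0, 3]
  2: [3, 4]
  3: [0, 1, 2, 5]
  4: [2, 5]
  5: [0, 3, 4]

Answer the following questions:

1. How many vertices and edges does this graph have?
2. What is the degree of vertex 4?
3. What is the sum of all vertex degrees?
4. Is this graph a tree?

Count: 6 vertices, 8 edges.
Vertex 4 has neighbors [2, 5], degree = 2.
Handshaking lemma: 2 * 8 = 16.
A tree on 6 vertices has 5 edges. This graph has 8 edges (3 extra). Not a tree.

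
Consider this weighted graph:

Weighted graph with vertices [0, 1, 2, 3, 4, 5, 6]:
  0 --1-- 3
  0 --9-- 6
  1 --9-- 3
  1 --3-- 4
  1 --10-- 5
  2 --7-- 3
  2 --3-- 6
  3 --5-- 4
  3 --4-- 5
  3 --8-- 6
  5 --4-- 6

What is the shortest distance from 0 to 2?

Using Dijkstra's algorithm from vertex 0:
Shortest path: 0 -> 3 -> 2
Total weight: 1 + 7 = 8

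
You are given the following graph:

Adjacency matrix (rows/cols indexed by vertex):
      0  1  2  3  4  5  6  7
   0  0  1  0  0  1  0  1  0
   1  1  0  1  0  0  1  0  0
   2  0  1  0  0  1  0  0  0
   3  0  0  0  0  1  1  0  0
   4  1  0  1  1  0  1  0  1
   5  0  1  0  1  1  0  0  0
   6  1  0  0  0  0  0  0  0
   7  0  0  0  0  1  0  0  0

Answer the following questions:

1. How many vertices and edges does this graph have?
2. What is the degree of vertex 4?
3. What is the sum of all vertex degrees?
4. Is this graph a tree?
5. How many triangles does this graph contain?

Count: 8 vertices, 10 edges.
Vertex 4 has neighbors [0, 2, 3, 5, 7], degree = 5.
Handshaking lemma: 2 * 10 = 20.
A tree on 8 vertices has 7 edges. This graph has 10 edges (3 extra). Not a tree.
Number of triangles = 1.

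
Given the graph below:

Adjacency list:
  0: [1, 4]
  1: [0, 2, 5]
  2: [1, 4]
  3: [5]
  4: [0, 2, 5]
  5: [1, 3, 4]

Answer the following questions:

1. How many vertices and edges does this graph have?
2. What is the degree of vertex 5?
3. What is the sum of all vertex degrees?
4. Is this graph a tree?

Count: 6 vertices, 7 edges.
Vertex 5 has neighbors [1, 3, 4], degree = 3.
Handshaking lemma: 2 * 7 = 14.
A tree on 6 vertices has 5 edges. This graph has 7 edges (2 extra). Not a tree.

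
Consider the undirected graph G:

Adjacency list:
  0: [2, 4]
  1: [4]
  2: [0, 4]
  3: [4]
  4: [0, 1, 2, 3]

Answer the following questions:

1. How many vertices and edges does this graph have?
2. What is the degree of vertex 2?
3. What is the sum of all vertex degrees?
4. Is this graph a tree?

Count: 5 vertices, 5 edges.
Vertex 2 has neighbors [0, 4], degree = 2.
Handshaking lemma: 2 * 5 = 10.
A tree on 5 vertices has 4 edges. This graph has 5 edges (1 extra). Not a tree.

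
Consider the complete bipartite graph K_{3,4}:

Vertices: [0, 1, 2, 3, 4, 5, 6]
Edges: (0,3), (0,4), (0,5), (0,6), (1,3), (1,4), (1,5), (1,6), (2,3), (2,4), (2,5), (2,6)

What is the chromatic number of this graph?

K_{3,4} is bipartite: vertices split into two independent sets of size 3 and 4.
Color one set 0, the other 1. No adjacent vertices share a color.
Chromatic number = 2.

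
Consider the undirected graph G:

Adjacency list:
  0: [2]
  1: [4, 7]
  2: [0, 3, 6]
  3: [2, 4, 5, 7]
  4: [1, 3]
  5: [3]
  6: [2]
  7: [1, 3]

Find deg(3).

Vertex 3 has neighbors [2, 4, 5, 7], so deg(3) = 4.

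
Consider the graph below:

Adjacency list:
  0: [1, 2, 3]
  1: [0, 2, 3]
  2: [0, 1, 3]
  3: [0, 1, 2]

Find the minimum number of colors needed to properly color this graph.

The graph has a maximum clique of size 4 (lower bound on chromatic number).
A valid 4-coloring: {0: 0, 1: 1, 2: 2, 3: 3}.
Chromatic number = 4.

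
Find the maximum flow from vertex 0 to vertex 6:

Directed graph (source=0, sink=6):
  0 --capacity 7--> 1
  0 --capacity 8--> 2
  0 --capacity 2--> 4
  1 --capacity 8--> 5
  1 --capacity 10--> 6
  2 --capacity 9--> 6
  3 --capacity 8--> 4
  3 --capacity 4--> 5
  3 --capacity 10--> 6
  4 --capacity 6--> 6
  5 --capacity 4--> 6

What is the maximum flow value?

Computing max flow:
  Flow on (0->1): 7/7
  Flow on (0->2): 8/8
  Flow on (0->4): 2/2
  Flow on (1->6): 7/10
  Flow on (2->6): 8/9
  Flow on (4->6): 2/6
Maximum flow = 17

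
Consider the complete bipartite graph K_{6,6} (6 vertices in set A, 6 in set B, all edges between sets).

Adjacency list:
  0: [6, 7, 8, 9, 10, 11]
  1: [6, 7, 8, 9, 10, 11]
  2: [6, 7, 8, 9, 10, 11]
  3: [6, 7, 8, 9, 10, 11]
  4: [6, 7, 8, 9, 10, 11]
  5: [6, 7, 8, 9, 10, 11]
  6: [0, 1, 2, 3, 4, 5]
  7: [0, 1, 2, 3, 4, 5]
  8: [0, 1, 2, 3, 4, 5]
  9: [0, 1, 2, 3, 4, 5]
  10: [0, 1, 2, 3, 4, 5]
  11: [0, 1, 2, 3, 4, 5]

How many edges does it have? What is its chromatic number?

K_{6,6} has 6 * 6 = 36 edges.
Bipartite graphs have chromatic number 2 (color each partition differently).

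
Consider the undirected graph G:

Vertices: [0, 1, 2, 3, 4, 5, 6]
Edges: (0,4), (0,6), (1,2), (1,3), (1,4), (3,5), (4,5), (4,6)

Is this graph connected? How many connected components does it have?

Checking connectivity: the graph has 1 connected component(s).
All vertices are reachable from each other. The graph IS connected.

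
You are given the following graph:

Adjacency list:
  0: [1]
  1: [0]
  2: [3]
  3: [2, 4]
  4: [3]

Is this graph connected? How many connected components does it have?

Checking connectivity: the graph has 2 connected component(s).
Components: [[0, 1], [2, 3, 4]]. The graph is NOT connected.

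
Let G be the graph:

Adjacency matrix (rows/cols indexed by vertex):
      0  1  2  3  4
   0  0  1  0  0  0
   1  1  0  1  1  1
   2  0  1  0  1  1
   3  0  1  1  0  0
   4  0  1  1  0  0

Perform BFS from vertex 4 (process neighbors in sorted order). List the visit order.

BFS from vertex 4 (neighbors processed in ascending order):
Visit order: 4, 1, 2, 0, 3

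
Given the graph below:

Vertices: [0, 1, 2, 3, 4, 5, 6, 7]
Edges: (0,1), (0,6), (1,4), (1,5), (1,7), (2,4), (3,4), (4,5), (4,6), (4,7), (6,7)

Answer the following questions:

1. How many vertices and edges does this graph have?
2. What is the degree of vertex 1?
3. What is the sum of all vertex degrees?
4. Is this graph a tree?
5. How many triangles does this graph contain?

Count: 8 vertices, 11 edges.
Vertex 1 has neighbors [0, 4, 5, 7], degree = 4.
Handshaking lemma: 2 * 11 = 22.
A tree on 8 vertices has 7 edges. This graph has 11 edges (4 extra). Not a tree.
Number of triangles = 3.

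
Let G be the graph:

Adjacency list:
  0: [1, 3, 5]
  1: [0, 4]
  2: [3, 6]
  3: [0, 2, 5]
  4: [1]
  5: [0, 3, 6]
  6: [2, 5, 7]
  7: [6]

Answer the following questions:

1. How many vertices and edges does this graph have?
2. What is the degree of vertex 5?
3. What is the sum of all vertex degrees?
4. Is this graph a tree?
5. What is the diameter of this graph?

Count: 8 vertices, 9 edges.
Vertex 5 has neighbors [0, 3, 6], degree = 3.
Handshaking lemma: 2 * 9 = 18.
A tree on 8 vertices has 7 edges. This graph has 9 edges (2 extra). Not a tree.
Diameter (longest shortest path) = 5.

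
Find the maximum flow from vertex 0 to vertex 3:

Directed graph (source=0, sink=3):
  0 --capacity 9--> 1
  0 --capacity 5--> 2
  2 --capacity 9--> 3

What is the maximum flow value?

Computing max flow:
  Flow on (0->2): 5/5
  Flow on (2->3): 5/9
Maximum flow = 5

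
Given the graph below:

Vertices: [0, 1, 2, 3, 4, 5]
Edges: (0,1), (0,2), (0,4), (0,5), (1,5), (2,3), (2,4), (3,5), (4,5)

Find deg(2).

Vertex 2 has neighbors [0, 3, 4], so deg(2) = 3.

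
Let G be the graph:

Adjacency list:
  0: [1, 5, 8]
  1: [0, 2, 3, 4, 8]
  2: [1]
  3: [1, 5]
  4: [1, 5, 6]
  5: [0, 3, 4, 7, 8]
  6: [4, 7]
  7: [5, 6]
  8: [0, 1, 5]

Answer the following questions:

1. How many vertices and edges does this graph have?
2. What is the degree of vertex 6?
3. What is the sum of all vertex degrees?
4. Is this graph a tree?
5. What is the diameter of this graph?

Count: 9 vertices, 13 edges.
Vertex 6 has neighbors [4, 7], degree = 2.
Handshaking lemma: 2 * 13 = 26.
A tree on 9 vertices has 8 edges. This graph has 13 edges (5 extra). Not a tree.
Diameter (longest shortest path) = 4.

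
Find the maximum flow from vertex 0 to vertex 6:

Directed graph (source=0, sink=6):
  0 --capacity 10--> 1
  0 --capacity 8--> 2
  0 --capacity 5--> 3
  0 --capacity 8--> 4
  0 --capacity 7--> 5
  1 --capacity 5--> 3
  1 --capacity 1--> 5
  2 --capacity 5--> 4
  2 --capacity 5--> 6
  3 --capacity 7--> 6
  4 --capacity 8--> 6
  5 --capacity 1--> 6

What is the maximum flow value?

Computing max flow:
  Flow on (0->1): 6/10
  Flow on (0->2): 8/8
  Flow on (0->3): 2/5
  Flow on (0->4): 5/8
  Flow on (1->3): 5/5
  Flow on (1->5): 1/1
  Flow on (2->4): 3/5
  Flow on (2->6): 5/5
  Flow on (3->6): 7/7
  Flow on (4->6): 8/8
  Flow on (5->6): 1/1
Maximum flow = 21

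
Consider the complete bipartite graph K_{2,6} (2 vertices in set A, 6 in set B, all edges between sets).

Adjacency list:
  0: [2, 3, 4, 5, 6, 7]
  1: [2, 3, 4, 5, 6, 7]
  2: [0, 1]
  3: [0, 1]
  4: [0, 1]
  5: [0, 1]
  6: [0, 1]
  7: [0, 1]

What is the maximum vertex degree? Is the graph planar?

Set-A vertices have degree 6; set-B vertices have degree 2. Maximum degree = max(2,6) = 6.
min(2,6) <= 2, so K_{2,6} avoids a K_{3,3} subdivision and is planar.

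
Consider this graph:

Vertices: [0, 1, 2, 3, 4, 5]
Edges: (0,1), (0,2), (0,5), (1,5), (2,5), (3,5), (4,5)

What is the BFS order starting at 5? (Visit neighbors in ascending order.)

BFS from vertex 5 (neighbors processed in ascending order):
Visit order: 5, 0, 1, 2, 3, 4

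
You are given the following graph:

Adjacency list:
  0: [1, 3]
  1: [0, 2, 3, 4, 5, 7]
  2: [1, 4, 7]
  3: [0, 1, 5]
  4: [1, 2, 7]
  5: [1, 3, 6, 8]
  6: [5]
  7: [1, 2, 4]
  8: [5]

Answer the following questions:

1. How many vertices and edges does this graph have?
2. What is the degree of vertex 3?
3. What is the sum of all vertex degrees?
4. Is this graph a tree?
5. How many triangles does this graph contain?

Count: 9 vertices, 13 edges.
Vertex 3 has neighbors [0, 1, 5], degree = 3.
Handshaking lemma: 2 * 13 = 26.
A tree on 9 vertices has 8 edges. This graph has 13 edges (5 extra). Not a tree.
Number of triangles = 6.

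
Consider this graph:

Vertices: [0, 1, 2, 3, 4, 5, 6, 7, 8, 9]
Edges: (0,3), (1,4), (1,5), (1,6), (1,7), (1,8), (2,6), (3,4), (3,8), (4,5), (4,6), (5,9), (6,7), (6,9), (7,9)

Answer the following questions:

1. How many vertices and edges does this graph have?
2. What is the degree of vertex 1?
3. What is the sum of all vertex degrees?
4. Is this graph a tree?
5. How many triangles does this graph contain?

Count: 10 vertices, 15 edges.
Vertex 1 has neighbors [4, 5, 6, 7, 8], degree = 5.
Handshaking lemma: 2 * 15 = 30.
A tree on 10 vertices has 9 edges. This graph has 15 edges (6 extra). Not a tree.
Number of triangles = 4.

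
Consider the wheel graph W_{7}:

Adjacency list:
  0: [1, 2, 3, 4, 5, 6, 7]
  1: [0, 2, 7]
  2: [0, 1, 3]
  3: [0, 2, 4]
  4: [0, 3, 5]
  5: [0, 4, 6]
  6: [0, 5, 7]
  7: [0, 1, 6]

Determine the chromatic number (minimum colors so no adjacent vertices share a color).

W_{7} = C_{7} plus a hub adjacent to every cycle vertex.
The outer cycle needs 3 colors (odd cycle); the hub is adjacent to all of them so needs a fresh color.
Chromatic number = 3 + 1 = 4.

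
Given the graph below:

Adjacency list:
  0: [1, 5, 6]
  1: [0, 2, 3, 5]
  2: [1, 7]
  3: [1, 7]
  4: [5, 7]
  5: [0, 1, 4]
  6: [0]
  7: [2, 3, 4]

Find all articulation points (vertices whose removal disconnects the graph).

An articulation point is a vertex whose removal disconnects the graph.
Articulation points: [0]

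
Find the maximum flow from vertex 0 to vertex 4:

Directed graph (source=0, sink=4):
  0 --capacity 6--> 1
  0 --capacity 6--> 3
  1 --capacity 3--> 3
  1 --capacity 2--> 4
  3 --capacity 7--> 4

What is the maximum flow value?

Computing max flow:
  Flow on (0->1): 5/6
  Flow on (0->3): 4/6
  Flow on (1->3): 3/3
  Flow on (1->4): 2/2
  Flow on (3->4): 7/7
Maximum flow = 9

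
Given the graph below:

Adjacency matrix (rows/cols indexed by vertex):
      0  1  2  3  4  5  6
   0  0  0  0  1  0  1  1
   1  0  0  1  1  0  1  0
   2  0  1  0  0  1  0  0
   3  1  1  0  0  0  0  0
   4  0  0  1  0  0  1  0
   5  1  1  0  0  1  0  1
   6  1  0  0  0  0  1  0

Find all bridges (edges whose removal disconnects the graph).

No bridges found. The graph is 2-edge-connected (no single edge removal disconnects it).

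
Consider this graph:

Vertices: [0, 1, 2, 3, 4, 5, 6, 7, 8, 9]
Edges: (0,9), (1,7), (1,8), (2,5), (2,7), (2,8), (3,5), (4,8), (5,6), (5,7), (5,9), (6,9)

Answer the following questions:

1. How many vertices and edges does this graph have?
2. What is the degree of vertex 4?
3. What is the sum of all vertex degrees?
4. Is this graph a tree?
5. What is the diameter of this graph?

Count: 10 vertices, 12 edges.
Vertex 4 has neighbors [8], degree = 1.
Handshaking lemma: 2 * 12 = 24.
A tree on 10 vertices has 9 edges. This graph has 12 edges (3 extra). Not a tree.
Diameter (longest shortest path) = 5.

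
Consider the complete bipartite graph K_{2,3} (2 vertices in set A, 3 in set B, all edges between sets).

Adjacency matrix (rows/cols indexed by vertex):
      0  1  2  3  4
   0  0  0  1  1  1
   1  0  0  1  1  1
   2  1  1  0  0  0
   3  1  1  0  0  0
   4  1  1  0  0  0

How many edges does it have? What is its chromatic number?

K_{2,3} has 2 * 3 = 6 edges.
Bipartite graphs have chromatic number 2 (color each partition differently).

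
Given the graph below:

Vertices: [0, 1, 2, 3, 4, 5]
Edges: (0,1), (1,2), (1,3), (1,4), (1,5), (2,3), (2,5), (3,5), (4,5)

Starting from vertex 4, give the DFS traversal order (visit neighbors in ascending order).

DFS from vertex 4 (neighbors processed in ascending order):
Visit order: 4, 1, 0, 2, 3, 5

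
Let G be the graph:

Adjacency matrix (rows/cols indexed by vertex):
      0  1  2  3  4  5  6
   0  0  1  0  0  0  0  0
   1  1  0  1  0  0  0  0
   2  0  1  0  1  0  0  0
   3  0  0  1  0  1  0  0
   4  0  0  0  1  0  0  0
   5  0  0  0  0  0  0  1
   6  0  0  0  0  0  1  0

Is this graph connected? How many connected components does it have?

Checking connectivity: the graph has 2 connected component(s).
Components: [[0, 1, 2, 3, 4], [5, 6]]. The graph is NOT connected.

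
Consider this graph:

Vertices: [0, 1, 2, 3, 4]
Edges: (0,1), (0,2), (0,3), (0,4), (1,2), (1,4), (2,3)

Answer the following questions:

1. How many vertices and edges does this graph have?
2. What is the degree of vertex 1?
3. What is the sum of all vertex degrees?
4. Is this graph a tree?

Count: 5 vertices, 7 edges.
Vertex 1 has neighbors [0, 2, 4], degree = 3.
Handshaking lemma: 2 * 7 = 14.
A tree on 5 vertices has 4 edges. This graph has 7 edges (3 extra). Not a tree.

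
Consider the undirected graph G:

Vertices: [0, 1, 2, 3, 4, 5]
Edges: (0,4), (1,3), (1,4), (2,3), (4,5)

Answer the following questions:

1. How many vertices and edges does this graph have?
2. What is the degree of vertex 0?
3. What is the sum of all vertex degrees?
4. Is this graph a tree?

Count: 6 vertices, 5 edges.
Vertex 0 has neighbors [4], degree = 1.
Handshaking lemma: 2 * 5 = 10.
A graph is a tree iff it is connected and has exactly n-1 edges. This graph is connected (all 6 vertices in one component) and has 6-1 = 5 edges. It is a tree.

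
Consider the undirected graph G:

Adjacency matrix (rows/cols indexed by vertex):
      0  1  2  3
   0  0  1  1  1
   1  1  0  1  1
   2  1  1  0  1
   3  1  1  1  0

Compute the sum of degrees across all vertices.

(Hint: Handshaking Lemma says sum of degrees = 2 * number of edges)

Count edges: 6 edges.
By Handshaking Lemma: sum of degrees = 2 * 6 = 12.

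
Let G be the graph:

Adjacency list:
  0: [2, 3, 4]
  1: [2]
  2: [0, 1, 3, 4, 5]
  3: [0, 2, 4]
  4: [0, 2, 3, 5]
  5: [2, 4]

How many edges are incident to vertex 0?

Vertex 0 has neighbors [2, 3, 4], so deg(0) = 3.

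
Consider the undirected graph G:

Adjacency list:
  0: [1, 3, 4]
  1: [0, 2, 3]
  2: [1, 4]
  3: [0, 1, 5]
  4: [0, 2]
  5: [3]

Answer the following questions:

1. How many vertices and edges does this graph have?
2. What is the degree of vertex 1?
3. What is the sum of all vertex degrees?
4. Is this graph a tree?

Count: 6 vertices, 7 edges.
Vertex 1 has neighbors [0, 2, 3], degree = 3.
Handshaking lemma: 2 * 7 = 14.
A tree on 6 vertices has 5 edges. This graph has 7 edges (2 extra). Not a tree.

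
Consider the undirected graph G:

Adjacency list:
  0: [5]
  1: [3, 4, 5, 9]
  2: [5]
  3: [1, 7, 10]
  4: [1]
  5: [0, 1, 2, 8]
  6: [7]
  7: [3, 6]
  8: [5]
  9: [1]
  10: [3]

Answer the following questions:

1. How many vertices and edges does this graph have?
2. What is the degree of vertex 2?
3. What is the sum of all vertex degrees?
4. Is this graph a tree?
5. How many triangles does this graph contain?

Count: 11 vertices, 10 edges.
Vertex 2 has neighbors [5], degree = 1.
Handshaking lemma: 2 * 10 = 20.
A graph is a tree iff it is connected and has exactly n-1 edges. This graph is connected (all 11 vertices in one component) and has 11-1 = 10 edges. It is a tree.
Number of triangles = 0.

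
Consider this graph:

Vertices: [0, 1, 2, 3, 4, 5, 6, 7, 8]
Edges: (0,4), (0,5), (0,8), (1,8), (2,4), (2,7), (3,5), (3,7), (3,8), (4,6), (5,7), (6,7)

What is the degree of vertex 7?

Vertex 7 has neighbors [2, 3, 5, 6], so deg(7) = 4.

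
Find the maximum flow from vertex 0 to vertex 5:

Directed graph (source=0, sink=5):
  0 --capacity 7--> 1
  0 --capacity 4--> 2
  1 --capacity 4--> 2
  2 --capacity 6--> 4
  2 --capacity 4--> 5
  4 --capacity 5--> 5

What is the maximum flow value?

Computing max flow:
  Flow on (0->1): 4/7
  Flow on (0->2): 4/4
  Flow on (1->2): 4/4
  Flow on (2->4): 4/6
  Flow on (2->5): 4/4
  Flow on (4->5): 4/5
Maximum flow = 8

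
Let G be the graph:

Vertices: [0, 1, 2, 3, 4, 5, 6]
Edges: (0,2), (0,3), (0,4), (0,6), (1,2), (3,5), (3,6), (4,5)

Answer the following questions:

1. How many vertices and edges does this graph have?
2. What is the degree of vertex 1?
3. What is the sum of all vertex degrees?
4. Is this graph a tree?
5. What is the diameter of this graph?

Count: 7 vertices, 8 edges.
Vertex 1 has neighbors [2], degree = 1.
Handshaking lemma: 2 * 8 = 16.
A tree on 7 vertices has 6 edges. This graph has 8 edges (2 extra). Not a tree.
Diameter (longest shortest path) = 4.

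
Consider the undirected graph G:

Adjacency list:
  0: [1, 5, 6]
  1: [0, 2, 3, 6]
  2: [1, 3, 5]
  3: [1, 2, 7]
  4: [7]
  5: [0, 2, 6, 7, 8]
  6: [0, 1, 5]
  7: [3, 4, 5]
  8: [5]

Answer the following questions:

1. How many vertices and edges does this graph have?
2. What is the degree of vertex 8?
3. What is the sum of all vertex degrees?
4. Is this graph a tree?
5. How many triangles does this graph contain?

Count: 9 vertices, 13 edges.
Vertex 8 has neighbors [5], degree = 1.
Handshaking lemma: 2 * 13 = 26.
A tree on 9 vertices has 8 edges. This graph has 13 edges (5 extra). Not a tree.
Number of triangles = 3.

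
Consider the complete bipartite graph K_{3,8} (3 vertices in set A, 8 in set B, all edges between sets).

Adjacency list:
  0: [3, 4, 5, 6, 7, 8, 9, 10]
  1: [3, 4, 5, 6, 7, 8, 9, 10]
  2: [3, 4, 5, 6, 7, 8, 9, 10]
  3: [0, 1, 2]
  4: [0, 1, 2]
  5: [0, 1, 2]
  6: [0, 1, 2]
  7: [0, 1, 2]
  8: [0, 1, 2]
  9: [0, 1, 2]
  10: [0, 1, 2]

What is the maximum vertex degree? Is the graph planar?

Set-A vertices have degree 8; set-B vertices have degree 3. Maximum degree = max(3,8) = 8.
K_{3,8} contains K_{3,3} as a subgraph (since both sides have >= 3 vertices); by Kuratowski's theorem it is not planar.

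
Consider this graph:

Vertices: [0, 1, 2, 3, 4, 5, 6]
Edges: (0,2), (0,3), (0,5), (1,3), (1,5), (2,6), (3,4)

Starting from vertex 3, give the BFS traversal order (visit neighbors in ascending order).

BFS from vertex 3 (neighbors processed in ascending order):
Visit order: 3, 0, 1, 4, 2, 5, 6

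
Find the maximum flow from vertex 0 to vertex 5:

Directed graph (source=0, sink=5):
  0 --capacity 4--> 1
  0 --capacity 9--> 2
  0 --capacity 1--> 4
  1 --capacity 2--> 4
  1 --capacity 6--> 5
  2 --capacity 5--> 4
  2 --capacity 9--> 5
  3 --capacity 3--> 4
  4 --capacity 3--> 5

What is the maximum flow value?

Computing max flow:
  Flow on (0->1): 4/4
  Flow on (0->2): 9/9
  Flow on (0->4): 1/1
  Flow on (1->5): 4/6
  Flow on (2->5): 9/9
  Flow on (4->5): 1/3
Maximum flow = 14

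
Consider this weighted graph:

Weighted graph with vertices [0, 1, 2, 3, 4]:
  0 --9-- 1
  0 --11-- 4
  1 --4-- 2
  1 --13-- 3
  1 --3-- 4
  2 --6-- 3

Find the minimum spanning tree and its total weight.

Applying Kruskal's algorithm (sort edges by weight, add if no cycle):
  Add (1,4) w=3
  Add (1,2) w=4
  Add (2,3) w=6
  Add (0,1) w=9
  Skip (0,4) w=11 (creates cycle)
  Skip (1,3) w=13 (creates cycle)
MST weight = 22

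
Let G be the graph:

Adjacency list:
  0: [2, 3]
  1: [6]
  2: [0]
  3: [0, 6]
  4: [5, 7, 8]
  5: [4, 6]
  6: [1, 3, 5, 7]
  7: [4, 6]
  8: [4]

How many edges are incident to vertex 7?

Vertex 7 has neighbors [4, 6], so deg(7) = 2.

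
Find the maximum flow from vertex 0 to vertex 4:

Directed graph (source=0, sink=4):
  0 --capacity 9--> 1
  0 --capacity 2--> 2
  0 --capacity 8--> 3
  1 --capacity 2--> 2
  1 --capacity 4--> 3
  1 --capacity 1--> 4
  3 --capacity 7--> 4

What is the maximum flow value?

Computing max flow:
  Flow on (0->1): 5/9
  Flow on (0->3): 3/8
  Flow on (1->3): 4/4
  Flow on (1->4): 1/1
  Flow on (3->4): 7/7
Maximum flow = 8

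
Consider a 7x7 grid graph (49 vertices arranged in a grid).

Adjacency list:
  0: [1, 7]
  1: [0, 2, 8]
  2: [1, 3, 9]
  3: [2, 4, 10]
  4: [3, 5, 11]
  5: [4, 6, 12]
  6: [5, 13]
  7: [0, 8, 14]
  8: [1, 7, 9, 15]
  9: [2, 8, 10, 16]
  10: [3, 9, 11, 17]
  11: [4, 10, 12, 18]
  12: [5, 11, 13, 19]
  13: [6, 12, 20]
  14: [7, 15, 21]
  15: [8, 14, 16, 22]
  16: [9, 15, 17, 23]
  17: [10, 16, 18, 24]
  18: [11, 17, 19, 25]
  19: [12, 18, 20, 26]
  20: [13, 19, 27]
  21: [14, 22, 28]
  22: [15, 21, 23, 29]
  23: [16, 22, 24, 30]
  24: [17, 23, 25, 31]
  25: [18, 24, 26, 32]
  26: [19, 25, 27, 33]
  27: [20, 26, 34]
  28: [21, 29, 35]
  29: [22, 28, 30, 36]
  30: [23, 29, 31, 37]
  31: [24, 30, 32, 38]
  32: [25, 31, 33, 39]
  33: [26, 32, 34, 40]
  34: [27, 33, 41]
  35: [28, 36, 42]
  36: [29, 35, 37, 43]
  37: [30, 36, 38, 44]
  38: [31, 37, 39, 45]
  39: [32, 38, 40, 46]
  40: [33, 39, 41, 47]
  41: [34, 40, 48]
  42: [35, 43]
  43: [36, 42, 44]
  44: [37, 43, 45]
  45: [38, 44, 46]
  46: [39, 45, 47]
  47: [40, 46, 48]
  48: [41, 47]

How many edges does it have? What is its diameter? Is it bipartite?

A 7x7 grid has 42 vertical edges and 42 horizontal edges.
Total edges = 42 + 42 = 84.
Diameter = (7-1) + (7-1) = 12 (corner to opposite corner).
Grid graphs are bipartite (checkerboard coloring).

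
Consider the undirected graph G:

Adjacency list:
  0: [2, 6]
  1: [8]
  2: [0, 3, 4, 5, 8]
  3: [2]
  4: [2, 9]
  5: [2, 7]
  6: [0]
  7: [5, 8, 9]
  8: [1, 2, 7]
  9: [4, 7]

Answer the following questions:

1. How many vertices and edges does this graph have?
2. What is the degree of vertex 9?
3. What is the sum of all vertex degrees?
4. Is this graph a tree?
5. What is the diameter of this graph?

Count: 10 vertices, 11 edges.
Vertex 9 has neighbors [4, 7], degree = 2.
Handshaking lemma: 2 * 11 = 22.
A tree on 10 vertices has 9 edges. This graph has 11 edges (2 extra). Not a tree.
Diameter (longest shortest path) = 4.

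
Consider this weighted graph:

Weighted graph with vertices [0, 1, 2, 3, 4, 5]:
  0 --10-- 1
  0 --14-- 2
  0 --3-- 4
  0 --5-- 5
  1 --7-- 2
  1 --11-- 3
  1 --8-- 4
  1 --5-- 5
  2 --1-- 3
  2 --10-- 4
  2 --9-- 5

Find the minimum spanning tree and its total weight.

Applying Kruskal's algorithm (sort edges by weight, add if no cycle):
  Add (2,3) w=1
  Add (0,4) w=3
  Add (0,5) w=5
  Add (1,5) w=5
  Add (1,2) w=7
  Skip (1,4) w=8 (creates cycle)
  Skip (2,5) w=9 (creates cycle)
  Skip (0,1) w=10 (creates cycle)
  Skip (2,4) w=10 (creates cycle)
  Skip (1,3) w=11 (creates cycle)
  Skip (0,2) w=14 (creates cycle)
MST weight = 21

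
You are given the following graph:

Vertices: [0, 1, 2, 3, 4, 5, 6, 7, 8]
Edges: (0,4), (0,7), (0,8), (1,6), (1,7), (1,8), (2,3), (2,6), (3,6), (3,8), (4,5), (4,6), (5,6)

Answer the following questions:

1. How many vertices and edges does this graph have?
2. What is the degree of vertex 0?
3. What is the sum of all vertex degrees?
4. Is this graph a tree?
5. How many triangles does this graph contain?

Count: 9 vertices, 13 edges.
Vertex 0 has neighbors [4, 7, 8], degree = 3.
Handshaking lemma: 2 * 13 = 26.
A tree on 9 vertices has 8 edges. This graph has 13 edges (5 extra). Not a tree.
Number of triangles = 2.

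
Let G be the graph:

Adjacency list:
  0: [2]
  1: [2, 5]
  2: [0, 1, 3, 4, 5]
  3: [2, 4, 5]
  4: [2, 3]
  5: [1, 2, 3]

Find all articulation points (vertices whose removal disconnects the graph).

An articulation point is a vertex whose removal disconnects the graph.
Articulation points: [2]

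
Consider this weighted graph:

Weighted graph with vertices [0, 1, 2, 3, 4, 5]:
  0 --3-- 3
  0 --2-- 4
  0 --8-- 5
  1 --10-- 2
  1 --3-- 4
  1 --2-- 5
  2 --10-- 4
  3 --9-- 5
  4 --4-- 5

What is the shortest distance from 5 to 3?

Using Dijkstra's algorithm from vertex 5:
Shortest path: 5 -> 3
Total weight: 9 = 9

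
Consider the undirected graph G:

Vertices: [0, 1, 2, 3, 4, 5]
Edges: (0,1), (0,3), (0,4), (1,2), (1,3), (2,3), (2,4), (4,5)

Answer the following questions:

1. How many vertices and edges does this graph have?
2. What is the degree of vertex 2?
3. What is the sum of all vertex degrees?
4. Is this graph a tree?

Count: 6 vertices, 8 edges.
Vertex 2 has neighbors [1, 3, 4], degree = 3.
Handshaking lemma: 2 * 8 = 16.
A tree on 6 vertices has 5 edges. This graph has 8 edges (3 extra). Not a tree.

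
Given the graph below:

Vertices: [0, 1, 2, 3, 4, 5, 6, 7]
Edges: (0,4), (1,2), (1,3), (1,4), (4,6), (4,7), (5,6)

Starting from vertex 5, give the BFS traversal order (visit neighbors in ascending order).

BFS from vertex 5 (neighbors processed in ascending order):
Visit order: 5, 6, 4, 0, 1, 7, 2, 3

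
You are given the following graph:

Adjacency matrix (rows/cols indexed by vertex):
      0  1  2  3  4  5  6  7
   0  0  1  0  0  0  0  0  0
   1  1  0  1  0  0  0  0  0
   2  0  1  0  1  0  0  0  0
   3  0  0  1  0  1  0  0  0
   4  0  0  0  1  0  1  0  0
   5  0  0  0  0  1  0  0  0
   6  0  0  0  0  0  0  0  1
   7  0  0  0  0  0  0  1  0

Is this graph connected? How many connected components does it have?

Checking connectivity: the graph has 2 connected component(s).
Components: [[0, 1, 2, 3, 4, 5], [6, 7]]. The graph is NOT connected.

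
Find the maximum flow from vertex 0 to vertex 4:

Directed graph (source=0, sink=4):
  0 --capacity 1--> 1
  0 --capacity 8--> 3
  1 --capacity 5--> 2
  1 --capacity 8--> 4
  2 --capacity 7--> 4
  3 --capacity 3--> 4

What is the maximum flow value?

Computing max flow:
  Flow on (0->1): 1/1
  Flow on (0->3): 3/8
  Flow on (1->4): 1/8
  Flow on (3->4): 3/3
Maximum flow = 4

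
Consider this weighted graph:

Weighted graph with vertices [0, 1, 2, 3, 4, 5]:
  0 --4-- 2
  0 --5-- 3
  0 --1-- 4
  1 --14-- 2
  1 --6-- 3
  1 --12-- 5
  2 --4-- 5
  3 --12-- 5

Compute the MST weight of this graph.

Applying Kruskal's algorithm (sort edges by weight, add if no cycle):
  Add (0,4) w=1
  Add (0,2) w=4
  Add (2,5) w=4
  Add (0,3) w=5
  Add (1,3) w=6
  Skip (1,5) w=12 (creates cycle)
  Skip (3,5) w=12 (creates cycle)
  Skip (1,2) w=14 (creates cycle)
MST weight = 20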